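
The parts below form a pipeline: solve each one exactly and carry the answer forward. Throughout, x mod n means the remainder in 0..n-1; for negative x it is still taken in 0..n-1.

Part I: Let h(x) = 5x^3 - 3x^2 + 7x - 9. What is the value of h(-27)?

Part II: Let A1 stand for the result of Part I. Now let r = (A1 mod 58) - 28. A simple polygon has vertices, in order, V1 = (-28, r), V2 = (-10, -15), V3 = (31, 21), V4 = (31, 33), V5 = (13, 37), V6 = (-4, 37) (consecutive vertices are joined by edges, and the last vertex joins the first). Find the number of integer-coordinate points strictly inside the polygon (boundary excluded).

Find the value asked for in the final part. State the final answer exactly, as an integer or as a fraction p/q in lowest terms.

Part I: 5*(-27)^3 - 3*(-27)^2 + 7*(-27)^1 - 9 = (-98415) + (-2187) + (-189) + (-9) = -100800; answer -100800
Part II: A1 = -100800; r = -24; cross terms: (-28*-15 - -10*-24)=180, (-10*21 - 31*-15)=255, (31*33 - 31*21)=372, (31*37 - 13*33)=718, (13*37 - -4*37)=629, (-4*-24 - -28*37)=1132; twice the area = |3286| = 3286; area = 1643; boundary points = 9 + 1 + 12 + 2 + 17 + 1 = 42; strictly interior points = area - boundary/2 + 1 = 1623; answer 1623

1623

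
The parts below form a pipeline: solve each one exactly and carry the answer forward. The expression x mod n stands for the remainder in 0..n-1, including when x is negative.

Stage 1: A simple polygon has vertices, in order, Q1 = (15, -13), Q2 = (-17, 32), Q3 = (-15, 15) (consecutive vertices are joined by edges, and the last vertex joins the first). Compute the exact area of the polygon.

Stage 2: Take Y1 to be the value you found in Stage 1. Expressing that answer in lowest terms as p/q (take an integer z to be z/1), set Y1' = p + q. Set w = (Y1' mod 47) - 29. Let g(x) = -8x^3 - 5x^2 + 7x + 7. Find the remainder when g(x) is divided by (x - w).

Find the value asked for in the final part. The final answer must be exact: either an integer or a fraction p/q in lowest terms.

Stage 1: cross terms: (15*32 - -17*-13)=259, (-17*15 - -15*32)=225, (-15*-13 - 15*15)=-30; twice the area = |454| = 454; area = 227; answer 227
Stage 2: Y1 = 227; threaded value p + q = 228; w = 11; remainder = value at the root: -8*(11)^3 - 5*(11)^2 + 7*(11)^1 + 7 = (-10648) + (-605) + (77) + (7) = -11169; answer -11169

-11169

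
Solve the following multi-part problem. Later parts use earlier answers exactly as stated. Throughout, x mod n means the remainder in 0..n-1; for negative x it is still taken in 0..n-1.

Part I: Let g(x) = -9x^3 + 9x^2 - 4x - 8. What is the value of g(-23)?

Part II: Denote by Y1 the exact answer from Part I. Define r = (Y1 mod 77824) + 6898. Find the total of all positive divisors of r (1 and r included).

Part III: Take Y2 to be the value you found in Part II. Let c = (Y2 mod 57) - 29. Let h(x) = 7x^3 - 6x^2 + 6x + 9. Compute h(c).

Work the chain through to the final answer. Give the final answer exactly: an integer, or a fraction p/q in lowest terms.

Part I: -9*(-23)^3 + 9*(-23)^2 - 4*(-23)^1 - 8 = (109503) + (4761) + (92) + (-8) = 114348; answer 114348
Part II: Y1 = 114348; r = 43422; 43422 = 2 * 3 * 7237; sigma = (1 + 2) * (1 + 3) * (1 + 7237) = 3 * 4 * 7238 = 86856; answer 86856
Part III: Y2 = 86856; c = 16; 7*(16)^3 - 6*(16)^2 + 6*(16)^1 + 9 = (28672) + (-1536) + (96) + (9) = 27241; answer 27241

27241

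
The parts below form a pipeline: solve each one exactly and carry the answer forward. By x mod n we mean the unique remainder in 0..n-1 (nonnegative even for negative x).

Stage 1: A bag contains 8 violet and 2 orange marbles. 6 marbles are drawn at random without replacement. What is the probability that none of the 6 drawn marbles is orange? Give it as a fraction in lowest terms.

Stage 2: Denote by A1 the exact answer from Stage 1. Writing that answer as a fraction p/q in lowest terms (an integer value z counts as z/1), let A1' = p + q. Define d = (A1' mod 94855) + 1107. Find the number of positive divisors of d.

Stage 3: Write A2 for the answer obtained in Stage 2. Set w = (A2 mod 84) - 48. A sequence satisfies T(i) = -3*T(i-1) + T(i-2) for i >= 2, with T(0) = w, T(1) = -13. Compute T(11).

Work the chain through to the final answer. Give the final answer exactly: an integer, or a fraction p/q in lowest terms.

-40099

Stage 1: total draws C(10,6) = 210; favorable C(8,6) = 28; P = 2/15; answer 2/15
Stage 2: A1 = 2/15; threaded value p + q = 17; d = 1124; 1124 = 2^2 * 281; number of divisors = (2+1) * (1+1) = 6; answer 6
Stage 3: A2 = 6; w = -42; T(2) = -3*(-13) + 1*(-42) = -3; iterating: T(2)=-3, T(3)=-4, T(4)=9, T(5)=-31, T(6)=102, T(7)=-337, T(8)=1113, T(9)=-3676, T(10)=12141, T(11)=-40099; answer -40099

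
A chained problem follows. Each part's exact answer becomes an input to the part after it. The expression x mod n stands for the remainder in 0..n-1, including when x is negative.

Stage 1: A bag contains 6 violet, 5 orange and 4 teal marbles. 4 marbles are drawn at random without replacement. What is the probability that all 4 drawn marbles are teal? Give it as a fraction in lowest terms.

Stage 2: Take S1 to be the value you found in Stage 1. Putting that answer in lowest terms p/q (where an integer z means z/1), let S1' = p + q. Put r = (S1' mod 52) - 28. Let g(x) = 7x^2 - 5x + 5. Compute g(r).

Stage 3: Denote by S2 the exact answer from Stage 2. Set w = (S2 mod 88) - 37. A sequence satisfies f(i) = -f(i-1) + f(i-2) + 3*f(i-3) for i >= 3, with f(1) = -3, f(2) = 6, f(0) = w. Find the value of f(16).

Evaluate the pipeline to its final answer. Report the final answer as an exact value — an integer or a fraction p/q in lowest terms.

Stage 1: total draws C(15,4) = 1365; favorable C(4,4) = 1; P = 1/1365; answer 1/1365
Stage 2: S1 = 1/1365; threaded value p + q = 1366; r = -14; 7*(-14)^2 - 5*(-14)^1 + 5 = (1372) + (70) + (5) = 1447; answer 1447
Stage 3: S2 = 1447; w = 2; f(3) = -1*(6) + 1*(-3) + 3*(2) = -3; iterating: f(3)=-3, f(4)=0, f(5)=15, f(6)=-24, f(7)=39, f(8)=-18, f(9)=-15, f(10)=114, f(11)=-183, f(12)=252, f(13)=-93, f(14)=-204, f(15)=867, f(16)=-1350; answer -1350

-1350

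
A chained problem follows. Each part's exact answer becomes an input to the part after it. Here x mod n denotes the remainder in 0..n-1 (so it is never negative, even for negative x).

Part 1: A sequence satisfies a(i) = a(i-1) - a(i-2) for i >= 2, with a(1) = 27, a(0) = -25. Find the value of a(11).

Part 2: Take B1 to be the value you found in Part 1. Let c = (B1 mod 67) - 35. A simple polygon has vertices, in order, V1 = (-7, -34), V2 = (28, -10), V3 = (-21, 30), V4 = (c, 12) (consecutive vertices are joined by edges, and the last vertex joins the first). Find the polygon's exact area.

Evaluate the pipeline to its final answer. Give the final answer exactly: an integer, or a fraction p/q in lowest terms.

1382

Part 1: a(2) = 1*(27) - 1*(-25) = 52; iterating: a(2)=52, a(3)=25, a(4)=-27, a(5)=-52, a(6)=-25, a(7)=27, a(8)=52, a(9)=25, a(10)=-27, a(11)=-52; answer -52
Part 2: B1 = -52; c = -20; cross terms: (-7*-10 - 28*-34)=1022, (28*30 - -21*-10)=630, (-21*12 - -20*30)=348, (-20*-34 - -7*12)=764; twice the area = |2764| = 2764; area = 1382; answer 1382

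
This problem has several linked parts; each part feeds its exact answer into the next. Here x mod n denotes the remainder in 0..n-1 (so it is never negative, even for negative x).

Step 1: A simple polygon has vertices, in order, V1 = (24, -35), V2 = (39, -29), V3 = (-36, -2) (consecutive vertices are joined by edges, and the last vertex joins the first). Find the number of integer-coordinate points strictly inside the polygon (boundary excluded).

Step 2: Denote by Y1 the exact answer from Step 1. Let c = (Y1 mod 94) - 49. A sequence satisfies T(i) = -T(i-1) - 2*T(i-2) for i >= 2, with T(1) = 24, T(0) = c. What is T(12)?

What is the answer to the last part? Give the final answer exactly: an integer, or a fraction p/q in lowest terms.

Step 1: cross terms: (24*-29 - 39*-35)=669, (39*-2 - -36*-29)=-1122, (-36*-35 - 24*-2)=1308; twice the area = |855| = 855; area = 855/2; boundary points = 3 + 3 + 3 = 9; strictly interior points = area - boundary/2 + 1 = 424; answer 424
Step 2: Y1 = 424; c = -1; T(2) = -1*(24) - 2*(-1) = -22; iterating: T(2)=-22, T(3)=-26, T(4)=70, T(5)=-18, T(6)=-122, T(7)=158, T(8)=86, T(9)=-402, T(10)=230, T(11)=574, T(12)=-1034; answer -1034

-1034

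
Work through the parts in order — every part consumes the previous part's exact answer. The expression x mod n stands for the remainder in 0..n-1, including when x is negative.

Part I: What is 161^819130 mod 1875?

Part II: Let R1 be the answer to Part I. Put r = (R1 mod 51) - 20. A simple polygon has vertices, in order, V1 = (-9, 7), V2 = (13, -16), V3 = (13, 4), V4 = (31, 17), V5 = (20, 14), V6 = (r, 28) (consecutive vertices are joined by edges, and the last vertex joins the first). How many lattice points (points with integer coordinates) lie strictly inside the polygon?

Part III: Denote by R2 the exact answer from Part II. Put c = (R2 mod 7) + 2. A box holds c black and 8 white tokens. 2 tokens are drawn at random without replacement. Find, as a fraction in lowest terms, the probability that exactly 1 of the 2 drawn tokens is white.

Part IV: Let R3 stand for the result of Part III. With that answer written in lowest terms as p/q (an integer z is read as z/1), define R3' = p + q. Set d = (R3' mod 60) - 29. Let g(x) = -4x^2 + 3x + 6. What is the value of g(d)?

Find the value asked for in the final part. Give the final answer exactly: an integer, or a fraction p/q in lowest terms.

-1534

Part I: squarings mod 1875: 161^1=161, 161^2=1546, 161^4=1366, 161^8=331, 161^16=811, 161^32=1471, 161^64=91, 161^128=781, 161^256=586, 161^512=271, 161^1024=316, 161^2048=481, 161^4096=736, 161^8192=1696, 161^16384=166, 161^32768=1306, 161^65536=1261, 161^131072=121, 161^262144=1516, 161^524288=1381; 161^819130 = 161^2 * 161^8 * 161^16 * 161^32 * 161^128 * 161^256 * 161^512 * 161^1024 * 161^2048 * 161^4096 * 161^8192 * 161^16384 * 161^262144 * 161^524288 = 1801 (mod 1875); answer 1801
Part II: R1 = 1801; r = -4; cross terms: (-9*-16 - 13*7)=53, (13*4 - 13*-16)=260, (13*17 - 31*4)=97, (31*14 - 20*17)=94, (20*28 - -4*14)=616, (-4*7 - -9*28)=224; twice the area = |1344| = 1344; area = 672; boundary points = 1 + 20 + 1 + 1 + 2 + 1 = 26; strictly interior points = area - boundary/2 + 1 = 660; answer 660
Part III: R2 = 660; c = 4; total draws C(12,2) = 66; favorable C(8,1)*C(4,1) = 32; P = 16/33; answer 16/33
Part IV: R3 = 16/33; threaded value p + q = 49; d = 20; -4*(20)^2 + 3*(20)^1 + 6 = (-1600) + (60) + (6) = -1534; answer -1534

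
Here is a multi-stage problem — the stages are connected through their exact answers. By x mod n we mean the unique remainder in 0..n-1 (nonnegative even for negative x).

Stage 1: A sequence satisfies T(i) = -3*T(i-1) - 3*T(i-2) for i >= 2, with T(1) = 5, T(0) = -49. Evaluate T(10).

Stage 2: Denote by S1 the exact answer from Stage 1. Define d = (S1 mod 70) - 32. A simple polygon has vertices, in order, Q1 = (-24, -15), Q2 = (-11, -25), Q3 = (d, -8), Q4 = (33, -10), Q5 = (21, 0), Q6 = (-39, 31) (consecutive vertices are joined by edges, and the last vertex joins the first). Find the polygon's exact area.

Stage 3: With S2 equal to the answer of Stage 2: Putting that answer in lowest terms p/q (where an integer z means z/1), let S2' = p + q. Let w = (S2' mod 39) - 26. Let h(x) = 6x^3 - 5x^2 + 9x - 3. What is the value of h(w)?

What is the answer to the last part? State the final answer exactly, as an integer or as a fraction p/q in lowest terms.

-50183

Stage 1: T(2) = -3*(5) - 3*(-49) = 132; iterating: T(2)=132, T(3)=-411, T(4)=837, T(5)=-1278, T(6)=1323, T(7)=-135, T(8)=-3564, T(9)=11097, T(10)=-22599; answer -22599
Stage 2: S1 = -22599; d = -21; cross terms: (-24*-25 - -11*-15)=435, (-11*-8 - -21*-25)=-437, (-21*-10 - 33*-8)=474, (33*0 - 21*-10)=210, (21*31 - -39*0)=651, (-39*-15 - -24*31)=1329; twice the area = |2662| = 2662; area = 1331; answer 1331
Stage 3: S2 = 1331; threaded value p + q = 1332; w = -20; 6*(-20)^3 - 5*(-20)^2 + 9*(-20)^1 - 3 = (-48000) + (-2000) + (-180) + (-3) = -50183; answer -50183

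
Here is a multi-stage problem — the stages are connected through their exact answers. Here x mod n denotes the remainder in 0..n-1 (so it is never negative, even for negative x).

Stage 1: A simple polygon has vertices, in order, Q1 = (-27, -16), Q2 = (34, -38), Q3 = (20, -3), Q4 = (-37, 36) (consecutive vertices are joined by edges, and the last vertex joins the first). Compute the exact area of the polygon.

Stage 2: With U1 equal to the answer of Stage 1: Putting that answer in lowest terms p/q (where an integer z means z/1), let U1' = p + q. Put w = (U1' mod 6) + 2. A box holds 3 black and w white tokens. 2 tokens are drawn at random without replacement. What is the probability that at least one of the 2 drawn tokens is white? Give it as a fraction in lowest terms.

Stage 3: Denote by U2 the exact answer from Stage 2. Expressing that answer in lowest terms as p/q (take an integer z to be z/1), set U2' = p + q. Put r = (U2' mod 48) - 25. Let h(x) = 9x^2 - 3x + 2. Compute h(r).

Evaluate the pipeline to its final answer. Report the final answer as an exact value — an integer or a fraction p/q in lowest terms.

Stage 1: cross terms: (-27*-38 - 34*-16)=1570, (34*-3 - 20*-38)=658, (20*36 - -37*-3)=609, (-37*-16 - -27*36)=1564; twice the area = |4401| = 4401; area = 4401/2; answer 4401/2
Stage 2: U1 = 4401/2; threaded value p + q = 4403; w = 7; total draws C(10,2) = 45; complement C(3,2) = 3; favorable 45 - 3 = 42; P = 14/15; answer 14/15
Stage 3: U2 = 14/15; threaded value p + q = 29; r = 4; 9*(4)^2 - 3*(4)^1 + 2 = (144) + (-12) + (2) = 134; answer 134

134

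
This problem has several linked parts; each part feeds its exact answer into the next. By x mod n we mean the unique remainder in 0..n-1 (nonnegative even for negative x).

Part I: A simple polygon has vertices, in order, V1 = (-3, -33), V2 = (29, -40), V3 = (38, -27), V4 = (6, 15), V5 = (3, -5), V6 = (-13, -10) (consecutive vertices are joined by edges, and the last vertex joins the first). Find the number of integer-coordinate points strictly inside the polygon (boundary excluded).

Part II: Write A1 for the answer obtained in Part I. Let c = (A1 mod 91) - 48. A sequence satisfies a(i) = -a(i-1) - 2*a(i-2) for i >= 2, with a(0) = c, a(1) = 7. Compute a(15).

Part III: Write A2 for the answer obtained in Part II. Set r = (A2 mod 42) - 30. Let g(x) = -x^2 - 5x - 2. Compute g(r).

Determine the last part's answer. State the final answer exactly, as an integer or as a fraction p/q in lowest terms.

Part I: cross terms: (-3*-40 - 29*-33)=1077, (29*-27 - 38*-40)=737, (38*15 - 6*-27)=732, (6*-5 - 3*15)=-75, (3*-10 - -13*-5)=-95, (-13*-33 - -3*-10)=399; twice the area = |2775| = 2775; area = 2775/2; boundary points = 1 + 1 + 2 + 1 + 1 + 1 = 7; strictly interior points = area - boundary/2 + 1 = 1385; answer 1385
Part II: A1 = 1385; c = -28; a(2) = -1*(7) - 2*(-28) = 49; iterating: a(2)=49, a(3)=-63, a(4)=-35, a(5)=161, a(6)=-91, a(7)=-231, a(8)=413, a(9)=49, a(10)=-875, a(11)=777, a(12)=973, a(13)=-2527, a(14)=581, a(15)=4473; answer 4473
Part III: A2 = 4473; r = -9; -1*(-9)^2 - 5*(-9)^1 - 2 = (-81) + (45) + (-2) = -38; answer -38

-38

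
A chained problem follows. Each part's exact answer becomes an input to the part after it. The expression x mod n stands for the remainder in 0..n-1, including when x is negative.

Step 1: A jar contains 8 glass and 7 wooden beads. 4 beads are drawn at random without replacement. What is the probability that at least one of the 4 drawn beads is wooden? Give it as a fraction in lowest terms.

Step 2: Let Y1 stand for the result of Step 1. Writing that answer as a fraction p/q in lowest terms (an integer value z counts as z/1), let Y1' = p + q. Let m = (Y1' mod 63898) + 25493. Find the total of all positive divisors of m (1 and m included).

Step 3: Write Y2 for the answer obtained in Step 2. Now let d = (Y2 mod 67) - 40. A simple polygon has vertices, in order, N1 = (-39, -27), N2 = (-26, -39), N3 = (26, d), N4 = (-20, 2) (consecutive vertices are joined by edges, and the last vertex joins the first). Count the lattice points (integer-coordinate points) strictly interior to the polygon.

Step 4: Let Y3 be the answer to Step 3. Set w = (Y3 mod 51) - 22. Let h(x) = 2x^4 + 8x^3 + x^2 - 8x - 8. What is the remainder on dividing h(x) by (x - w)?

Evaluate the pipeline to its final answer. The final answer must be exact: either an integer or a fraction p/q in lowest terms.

315715

Step 1: total draws C(15,4) = 1365; complement C(8,4) = 70; favorable 1365 - 70 = 1295; P = 37/39; answer 37/39
Step 2: Y1 = 37/39; threaded value p + q = 76; m = 25569; 25569 = 3^3 * 947; sigma = (1 + 3 + 9 + 27) * (1 + 947) = 40 * 948 = 37920; answer 37920
Step 3: Y2 = 37920; d = 25; cross terms: (-39*-39 - -26*-27)=819, (-26*25 - 26*-39)=364, (26*2 - -20*25)=552, (-20*-27 - -39*2)=618; twice the area = |2353| = 2353; area = 2353/2; boundary points = 1 + 4 + 23 + 1 = 29; strictly interior points = area - boundary/2 + 1 = 1163; answer 1163
Step 4: Y3 = 1163; w = 19; remainder = value at the root: 2*(19)^4 + 8*(19)^3 + 1*(19)^2 - 8*(19)^1 - 8 = (260642) + (54872) + (361) + (-152) + (-8) = 315715; answer 315715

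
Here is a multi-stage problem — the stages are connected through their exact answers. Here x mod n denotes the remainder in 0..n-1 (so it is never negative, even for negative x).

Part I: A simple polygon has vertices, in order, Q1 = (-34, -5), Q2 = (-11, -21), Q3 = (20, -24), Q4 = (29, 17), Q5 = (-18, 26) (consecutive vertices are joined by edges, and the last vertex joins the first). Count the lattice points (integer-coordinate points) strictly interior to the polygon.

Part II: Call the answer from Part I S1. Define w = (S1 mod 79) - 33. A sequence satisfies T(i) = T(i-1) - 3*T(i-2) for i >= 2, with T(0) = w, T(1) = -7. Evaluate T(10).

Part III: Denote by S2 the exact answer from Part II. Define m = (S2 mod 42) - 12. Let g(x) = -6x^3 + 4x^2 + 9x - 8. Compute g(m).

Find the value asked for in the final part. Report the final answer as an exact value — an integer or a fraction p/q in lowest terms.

Part I: cross terms: (-34*-21 - -11*-5)=659, (-11*-24 - 20*-21)=684, (20*17 - 29*-24)=1036, (29*26 - -18*17)=1060, (-18*-5 - -34*26)=974; twice the area = |4413| = 4413; area = 4413/2; boundary points = 1 + 1 + 1 + 1 + 1 = 5; strictly interior points = area - boundary/2 + 1 = 2205; answer 2205
Part II: S1 = 2205; w = 39; T(2) = 1*(-7) - 3*(39) = -124; iterating: T(2)=-124, T(3)=-103, T(4)=269, T(5)=578, T(6)=-229, T(7)=-1963, T(8)=-1276, T(9)=4613, T(10)=8441; answer 8441
Part III: S2 = 8441; m = 29; -6*(29)^3 + 4*(29)^2 + 9*(29)^1 - 8 = (-146334) + (3364) + (261) + (-8) = -142717; answer -142717

-142717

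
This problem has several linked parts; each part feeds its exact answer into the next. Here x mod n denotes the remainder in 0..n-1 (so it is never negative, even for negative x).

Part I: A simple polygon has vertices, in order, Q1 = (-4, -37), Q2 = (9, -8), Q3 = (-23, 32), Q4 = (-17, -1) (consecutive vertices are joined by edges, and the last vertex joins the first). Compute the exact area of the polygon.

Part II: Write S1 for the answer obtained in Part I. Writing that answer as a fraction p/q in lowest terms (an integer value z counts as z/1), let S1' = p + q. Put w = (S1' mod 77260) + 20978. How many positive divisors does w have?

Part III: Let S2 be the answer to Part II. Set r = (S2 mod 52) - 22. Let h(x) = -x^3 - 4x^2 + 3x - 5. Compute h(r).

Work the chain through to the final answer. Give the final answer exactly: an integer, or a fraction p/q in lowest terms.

4477

Part I: cross terms: (-4*-8 - 9*-37)=365, (9*32 - -23*-8)=104, (-23*-1 - -17*32)=567, (-17*-37 - -4*-1)=625; twice the area = |1661| = 1661; area = 1661/2; answer 1661/2
Part II: S1 = 1661/2; threaded value p + q = 1663; w = 22641; 22641 = 3 * 7547; number of divisors = (1+1) * (1+1) = 4; answer 4
Part III: S2 = 4; r = -18; -1*(-18)^3 - 4*(-18)^2 + 3*(-18)^1 - 5 = (5832) + (-1296) + (-54) + (-5) = 4477; answer 4477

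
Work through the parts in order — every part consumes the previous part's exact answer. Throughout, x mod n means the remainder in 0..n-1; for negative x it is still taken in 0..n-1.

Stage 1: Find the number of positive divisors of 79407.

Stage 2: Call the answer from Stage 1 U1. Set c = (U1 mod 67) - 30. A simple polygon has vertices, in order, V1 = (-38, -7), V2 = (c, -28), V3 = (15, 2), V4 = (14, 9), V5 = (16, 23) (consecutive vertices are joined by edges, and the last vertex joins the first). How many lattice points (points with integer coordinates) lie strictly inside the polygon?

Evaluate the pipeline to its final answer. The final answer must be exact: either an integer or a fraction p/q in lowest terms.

1197

Stage 1: 79407 = 3^3 * 17 * 173; number of divisors = (3+1) * (1+1) * (1+1) = 16; answer 16
Stage 2: U1 = 16; c = -14; cross terms: (-38*-28 - -14*-7)=966, (-14*2 - 15*-28)=392, (15*9 - 14*2)=107, (14*23 - 16*9)=178, (16*-7 - -38*23)=762; twice the area = |2405| = 2405; area = 2405/2; boundary points = 3 + 1 + 1 + 2 + 6 = 13; strictly interior points = area - boundary/2 + 1 = 1197; answer 1197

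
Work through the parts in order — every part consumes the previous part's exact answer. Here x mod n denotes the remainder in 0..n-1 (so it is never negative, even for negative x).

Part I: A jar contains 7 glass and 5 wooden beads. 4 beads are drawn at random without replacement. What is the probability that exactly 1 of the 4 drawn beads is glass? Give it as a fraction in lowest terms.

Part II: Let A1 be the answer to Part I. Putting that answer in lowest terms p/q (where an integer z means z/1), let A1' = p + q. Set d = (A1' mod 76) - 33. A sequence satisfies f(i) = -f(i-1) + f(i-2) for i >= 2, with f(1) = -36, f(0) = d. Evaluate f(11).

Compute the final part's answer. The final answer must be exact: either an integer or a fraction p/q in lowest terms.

Part I: total draws C(12,4) = 495; favorable C(7,1)*C(5,3) = 70; P = 14/99; answer 14/99
Part II: A1 = 14/99; threaded value p + q = 113; d = 4; f(2) = -1*(-36) + 1*(4) = 40; iterating: f(2)=40, f(3)=-76, f(4)=116, f(5)=-192, f(6)=308, f(7)=-500, f(8)=808, f(9)=-1308, f(10)=2116, f(11)=-3424; answer -3424

-3424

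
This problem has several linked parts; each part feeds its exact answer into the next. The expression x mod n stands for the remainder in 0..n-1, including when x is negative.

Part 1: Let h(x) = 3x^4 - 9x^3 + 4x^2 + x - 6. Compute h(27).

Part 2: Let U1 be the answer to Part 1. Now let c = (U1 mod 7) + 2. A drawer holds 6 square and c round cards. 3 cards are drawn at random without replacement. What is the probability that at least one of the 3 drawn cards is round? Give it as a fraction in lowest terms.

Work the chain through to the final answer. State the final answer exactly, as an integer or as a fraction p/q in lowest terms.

Part 1: 3*(27)^4 - 9*(27)^3 + 4*(27)^2 + 1*(27)^1 - 6 = (1594323) + (-177147) + (2916) + (27) + (-6) = 1420113; answer 1420113
Part 2: U1 = 1420113; c = 4; total draws C(10,3) = 120; complement C(6,3) = 20; favorable 120 - 20 = 100; P = 5/6; answer 5/6

5/6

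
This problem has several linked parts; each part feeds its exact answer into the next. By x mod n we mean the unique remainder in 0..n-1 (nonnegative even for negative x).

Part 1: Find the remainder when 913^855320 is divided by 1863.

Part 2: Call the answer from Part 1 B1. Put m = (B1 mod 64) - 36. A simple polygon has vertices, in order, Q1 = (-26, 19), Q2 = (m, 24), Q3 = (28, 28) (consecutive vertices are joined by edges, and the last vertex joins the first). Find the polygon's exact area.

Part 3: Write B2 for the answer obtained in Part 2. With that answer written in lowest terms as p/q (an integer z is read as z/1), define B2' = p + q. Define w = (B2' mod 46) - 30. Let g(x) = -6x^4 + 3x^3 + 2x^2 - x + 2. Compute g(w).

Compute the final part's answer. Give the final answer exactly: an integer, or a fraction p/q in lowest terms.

Part 1: squarings mod 1863: 913^1=913, 913^2=808, 913^4=814, 913^8=1231, 913^16=742, 913^32=979, 913^64=859, 913^128=133, 913^256=922, 913^512=556, 913^1024=1741, 913^2048=1843, 913^4096=400, 913^8192=1645, 913^16384=949, 913^32768=772, 913^65536=1687, 913^131072=1168, 913^262144=508, 913^524288=970; 913^855320 = 913^8 * 913^16 * 913^256 * 913^1024 * 913^2048 * 913^65536 * 913^262144 * 913^524288 = 1573 (mod 1863); answer 1573
Part 2: B1 = 1573; m = 1; cross terms: (-26*24 - 1*19)=-643, (1*28 - 28*24)=-644, (28*19 - -26*28)=1260; twice the area = |-27| = 27; area = 27/2; answer 27/2
Part 3: B2 = 27/2; threaded value p + q = 29; w = -1; -6*(-1)^4 + 3*(-1)^3 + 2*(-1)^2 - 1*(-1)^1 + 2 = (-6) + (-3) + (2) + (1) + (2) = -4; answer -4

-4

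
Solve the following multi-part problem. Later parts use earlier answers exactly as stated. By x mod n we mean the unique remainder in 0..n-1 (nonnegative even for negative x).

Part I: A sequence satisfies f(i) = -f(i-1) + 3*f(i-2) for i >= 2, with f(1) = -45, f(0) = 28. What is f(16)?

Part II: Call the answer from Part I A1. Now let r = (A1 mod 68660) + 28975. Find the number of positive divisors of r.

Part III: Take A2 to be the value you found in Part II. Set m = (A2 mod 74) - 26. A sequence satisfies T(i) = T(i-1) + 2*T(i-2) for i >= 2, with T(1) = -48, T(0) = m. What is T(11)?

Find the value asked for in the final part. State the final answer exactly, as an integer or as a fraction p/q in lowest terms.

Part I: f(2) = -1*(-45) + 3*(28) = 129; iterating: f(2)=129, f(3)=-264, f(4)=651, f(5)=-1443, f(6)=3396, f(7)=-7725, f(8)=17913, f(9)=-41088, f(10)=94827, f(11)=-218091, f(12)=502572, f(13)=-1156845, f(14)=2664561, f(15)=-6135096, f(16)=14128779; answer 14128779
Part II: A1 = 14128779; r = 82454; 82454 = 2 * 41227; number of divisors = (1+1) * (1+1) = 4; answer 4
Part III: A2 = 4; m = -22; T(2) = 1*(-48) + 2*(-22) = -92; iterating: T(2)=-92, T(3)=-188, T(4)=-372, T(5)=-748, T(6)=-1492, T(7)=-2988, T(8)=-5972, T(9)=-11948, T(10)=-23892, T(11)=-47788; answer -47788

-47788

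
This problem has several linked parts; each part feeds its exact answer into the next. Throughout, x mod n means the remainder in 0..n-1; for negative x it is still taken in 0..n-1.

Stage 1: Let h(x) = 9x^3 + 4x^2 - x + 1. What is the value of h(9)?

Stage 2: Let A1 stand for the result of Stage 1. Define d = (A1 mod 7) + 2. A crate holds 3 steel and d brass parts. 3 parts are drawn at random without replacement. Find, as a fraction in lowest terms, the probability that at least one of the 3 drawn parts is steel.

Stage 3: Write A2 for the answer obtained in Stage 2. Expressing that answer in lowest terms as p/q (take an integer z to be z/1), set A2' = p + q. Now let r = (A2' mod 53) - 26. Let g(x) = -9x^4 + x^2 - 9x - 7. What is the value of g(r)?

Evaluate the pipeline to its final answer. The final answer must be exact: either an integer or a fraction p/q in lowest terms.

Stage 1: 9*(9)^3 + 4*(9)^2 - 1*(9)^1 + 1 = (6561) + (324) + (-9) + (1) = 6877; answer 6877
Stage 2: A1 = 6877; d = 5; total draws C(8,3) = 56; complement C(5,3) = 10; favorable 56 - 10 = 46; P = 23/28; answer 23/28
Stage 3: A2 = 23/28; threaded value p + q = 51; r = 25; -9*(25)^4 + 1*(25)^2 - 9*(25)^1 - 7 = (-3515625) + (625) + (-225) + (-7) = -3515232; answer -3515232

-3515232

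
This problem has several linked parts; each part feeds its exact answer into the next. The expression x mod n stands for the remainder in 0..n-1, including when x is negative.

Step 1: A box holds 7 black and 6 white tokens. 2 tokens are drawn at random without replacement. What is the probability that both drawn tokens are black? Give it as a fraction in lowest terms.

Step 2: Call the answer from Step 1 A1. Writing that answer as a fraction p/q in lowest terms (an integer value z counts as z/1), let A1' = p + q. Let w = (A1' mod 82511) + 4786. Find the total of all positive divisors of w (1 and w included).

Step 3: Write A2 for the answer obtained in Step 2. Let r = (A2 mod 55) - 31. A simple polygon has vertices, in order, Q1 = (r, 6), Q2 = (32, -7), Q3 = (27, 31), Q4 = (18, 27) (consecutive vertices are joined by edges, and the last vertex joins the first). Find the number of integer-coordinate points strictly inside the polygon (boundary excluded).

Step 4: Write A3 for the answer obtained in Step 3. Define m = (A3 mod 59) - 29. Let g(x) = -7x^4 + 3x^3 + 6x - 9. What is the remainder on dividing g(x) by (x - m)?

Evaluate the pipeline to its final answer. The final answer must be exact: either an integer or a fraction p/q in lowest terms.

Step 1: total draws C(13,2) = 78; favorable C(7,2) = 21; P = 7/26; answer 7/26
Step 2: A1 = 7/26; threaded value p + q = 33; w = 4819; 4819 = 61 * 79; sigma = (1 + 61) * (1 + 79) = 62 * 80 = 4960; answer 4960
Step 3: A2 = 4960; r = -21; cross terms: (-21*-7 - 32*6)=-45, (32*31 - 27*-7)=1181, (27*27 - 18*31)=171, (18*6 - -21*27)=675; twice the area = |1982| = 1982; area = 991; boundary points = 1 + 1 + 1 + 3 = 6; strictly interior points = area - boundary/2 + 1 = 989; answer 989
Step 4: A3 = 989; m = 16; remainder = value at the root: -7*(16)^4 + 3*(16)^3 + 6*(16)^1 - 9 = (-458752) + (12288) + (96) + (-9) = -446377; answer -446377

-446377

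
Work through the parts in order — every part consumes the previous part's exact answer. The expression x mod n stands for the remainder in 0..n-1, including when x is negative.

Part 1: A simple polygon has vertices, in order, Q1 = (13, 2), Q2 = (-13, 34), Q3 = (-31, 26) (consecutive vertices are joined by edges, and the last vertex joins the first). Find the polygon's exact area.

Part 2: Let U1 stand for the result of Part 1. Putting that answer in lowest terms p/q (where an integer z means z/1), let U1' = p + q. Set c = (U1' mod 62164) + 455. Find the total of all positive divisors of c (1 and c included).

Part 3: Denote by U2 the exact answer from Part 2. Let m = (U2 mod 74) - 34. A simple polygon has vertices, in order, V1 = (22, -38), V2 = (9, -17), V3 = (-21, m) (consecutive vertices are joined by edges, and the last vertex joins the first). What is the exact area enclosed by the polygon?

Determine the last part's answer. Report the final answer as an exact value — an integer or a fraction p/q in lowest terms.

253/2

Part 1: cross terms: (13*34 - -13*2)=468, (-13*26 - -31*34)=716, (-31*2 - 13*26)=-400; twice the area = |784| = 784; area = 392; answer 392
Part 2: U1 = 392; threaded value p + q = 393; c = 848; 848 = 2^4 * 53; sigma = (1 + 2 + 4 + 8 + 16) * (1 + 53) = 31 * 54 = 1674; answer 1674
Part 3: U2 = 1674; m = 12; cross terms: (22*-17 - 9*-38)=-32, (9*12 - -21*-17)=-249, (-21*-38 - 22*12)=534; twice the area = |253| = 253; area = 253/2; answer 253/2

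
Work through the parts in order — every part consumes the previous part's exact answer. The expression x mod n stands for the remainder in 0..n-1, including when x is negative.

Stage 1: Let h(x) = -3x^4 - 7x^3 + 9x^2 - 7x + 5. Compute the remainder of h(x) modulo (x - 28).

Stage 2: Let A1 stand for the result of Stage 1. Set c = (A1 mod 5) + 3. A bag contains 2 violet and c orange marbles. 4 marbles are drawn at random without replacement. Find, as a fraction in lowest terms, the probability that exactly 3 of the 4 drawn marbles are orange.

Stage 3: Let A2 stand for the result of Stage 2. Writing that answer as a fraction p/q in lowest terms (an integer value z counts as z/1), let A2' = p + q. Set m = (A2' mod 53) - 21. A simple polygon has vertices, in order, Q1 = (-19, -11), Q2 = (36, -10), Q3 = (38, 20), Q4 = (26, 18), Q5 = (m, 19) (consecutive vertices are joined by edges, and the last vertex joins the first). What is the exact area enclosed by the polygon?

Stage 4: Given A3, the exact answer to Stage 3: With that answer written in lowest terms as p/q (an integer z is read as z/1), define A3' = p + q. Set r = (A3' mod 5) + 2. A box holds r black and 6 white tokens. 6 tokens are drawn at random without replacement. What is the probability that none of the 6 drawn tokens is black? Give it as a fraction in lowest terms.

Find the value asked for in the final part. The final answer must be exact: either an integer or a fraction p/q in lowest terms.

Stage 1: remainder = value at the root: -3*(28)^4 - 7*(28)^3 + 9*(28)^2 - 7*(28)^1 + 5 = (-1843968) + (-153664) + (7056) + (-196) + (5) = -1990767; answer -1990767
Stage 2: A1 = -1990767; c = 6; total draws C(8,4) = 70; favorable C(6,3)*C(2,1) = 40; P = 4/7; answer 4/7
Stage 3: A2 = 4/7; threaded value p + q = 11; m = -10; cross terms: (-19*-10 - 36*-11)=586, (36*20 - 38*-10)=1100, (38*18 - 26*20)=164, (26*19 - -10*18)=674, (-10*-11 - -19*19)=471; twice the area = |2995| = 2995; area = 2995/2; answer 2995/2
Stage 4: A3 = 2995/2; threaded value p + q = 2997; r = 4; total draws C(10,6) = 210; favorable C(6,6) = 1; P = 1/210; answer 1/210

1/210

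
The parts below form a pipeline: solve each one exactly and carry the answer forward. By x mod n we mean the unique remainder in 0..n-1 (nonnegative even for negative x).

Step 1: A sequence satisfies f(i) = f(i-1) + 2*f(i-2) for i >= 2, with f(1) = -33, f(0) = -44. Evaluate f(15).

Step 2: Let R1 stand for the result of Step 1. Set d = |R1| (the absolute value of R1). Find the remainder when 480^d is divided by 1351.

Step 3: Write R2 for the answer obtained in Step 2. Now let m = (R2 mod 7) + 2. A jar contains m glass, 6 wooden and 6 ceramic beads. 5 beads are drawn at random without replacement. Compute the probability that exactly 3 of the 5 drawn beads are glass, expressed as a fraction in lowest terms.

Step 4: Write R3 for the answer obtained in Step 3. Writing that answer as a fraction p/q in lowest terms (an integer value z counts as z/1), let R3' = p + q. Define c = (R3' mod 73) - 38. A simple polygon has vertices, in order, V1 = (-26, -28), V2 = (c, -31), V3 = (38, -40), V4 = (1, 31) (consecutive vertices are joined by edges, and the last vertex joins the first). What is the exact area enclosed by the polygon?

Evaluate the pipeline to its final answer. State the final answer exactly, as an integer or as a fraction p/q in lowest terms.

Step 1: f(2) = 1*(-33) + 2*(-44) = -121; iterating: f(2)=-121, f(3)=-187, f(4)=-429, f(5)=-803, f(6)=-1661, f(7)=-3267, f(8)=-6589, f(9)=-13123, f(10)=-26301, f(11)=-52547, f(12)=-105149, f(13)=-210243, f(14)=-420541, f(15)=-841027; answer -841027
Step 2: R1 = -841027; d = 841027; squarings mod 1351: 480^1=480, 480^2=730, 480^4=606, 480^8=1115, 480^16=305, 480^32=1157, 480^64=1159, 480^128=387, 480^256=1159, 480^512=387, 480^1024=1159, 480^2048=387, 480^4096=1159, 480^8192=387, 480^16384=1159, 480^32768=387, 480^65536=1159, 480^131072=387, 480^262144=1159, 480^524288=387; 480^841027 = 480^1 * 480^2 * 480^64 * 480^256 * 480^1024 * 480^4096 * 480^16384 * 480^32768 * 480^262144 * 480^524288 = 298 (mod 1351); answer 298
Step 3: R2 = 298; m = 6; total draws C(18,5) = 8568; favorable C(6,3)*C(12,2) = 1320; P = 55/357; answer 55/357
Step 4: R3 = 55/357; threaded value p + q = 412; c = 9; cross terms: (-26*-31 - 9*-28)=1058, (9*-40 - 38*-31)=818, (38*31 - 1*-40)=1218, (1*-28 - -26*31)=778; twice the area = |3872| = 3872; area = 1936; answer 1936

1936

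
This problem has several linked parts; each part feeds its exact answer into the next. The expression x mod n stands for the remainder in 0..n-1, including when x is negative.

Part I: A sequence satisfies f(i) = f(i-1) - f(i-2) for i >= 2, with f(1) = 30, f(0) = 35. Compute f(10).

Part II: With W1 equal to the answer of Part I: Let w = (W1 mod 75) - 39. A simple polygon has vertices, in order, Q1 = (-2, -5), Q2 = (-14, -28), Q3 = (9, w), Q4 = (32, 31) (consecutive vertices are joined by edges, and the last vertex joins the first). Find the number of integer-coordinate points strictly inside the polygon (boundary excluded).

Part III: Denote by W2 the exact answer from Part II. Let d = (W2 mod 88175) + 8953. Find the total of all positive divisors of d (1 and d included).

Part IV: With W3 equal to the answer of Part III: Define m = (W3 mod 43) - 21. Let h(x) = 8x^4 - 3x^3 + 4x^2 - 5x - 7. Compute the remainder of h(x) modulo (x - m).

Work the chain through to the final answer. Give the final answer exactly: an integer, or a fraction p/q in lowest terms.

1585493

Part I: f(2) = 1*(30) - 1*(35) = -5; iterating: f(2)=-5, f(3)=-35, f(4)=-30, f(5)=5, f(6)=35, f(7)=30, f(8)=-5, f(9)=-35, f(10)=-30; answer -30
Part II: W1 = -30; w = 6; cross terms: (-2*-28 - -14*-5)=-14, (-14*6 - 9*-28)=168, (9*31 - 32*6)=87, (32*-5 - -2*31)=-98; twice the area = |143| = 143; area = 143/2; boundary points = 1 + 1 + 1 + 2 = 5; strictly interior points = area - boundary/2 + 1 = 70; answer 70
Part III: W2 = 70; d = 9023; 9023 = 7 * 1289; sigma = (1 + 7) * (1 + 1289) = 8 * 1290 = 10320; answer 10320
Part IV: W3 = 10320; m = -21; remainder = value at the root: 8*(-21)^4 - 3*(-21)^3 + 4*(-21)^2 - 5*(-21)^1 - 7 = (1555848) + (27783) + (1764) + (105) + (-7) = 1585493; answer 1585493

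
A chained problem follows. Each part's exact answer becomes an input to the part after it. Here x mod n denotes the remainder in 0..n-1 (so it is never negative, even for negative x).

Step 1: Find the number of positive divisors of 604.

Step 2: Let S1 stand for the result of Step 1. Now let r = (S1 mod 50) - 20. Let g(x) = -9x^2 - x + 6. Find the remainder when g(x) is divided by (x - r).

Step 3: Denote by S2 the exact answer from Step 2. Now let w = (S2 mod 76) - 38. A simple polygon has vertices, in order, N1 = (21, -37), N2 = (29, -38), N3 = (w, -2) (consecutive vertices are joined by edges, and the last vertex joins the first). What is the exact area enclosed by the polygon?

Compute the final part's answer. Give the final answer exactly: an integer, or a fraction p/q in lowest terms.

225/2

Step 1: 604 = 2^2 * 151; number of divisors = (2+1) * (1+1) = 6; answer 6
Step 2: S1 = 6; r = -14; remainder = value at the root: -9*(-14)^2 - 1*(-14)^1 + 6 = (-1764) + (14) + (6) = -1744; answer -1744
Step 3: S2 = -1744; w = -34; cross terms: (21*-38 - 29*-37)=275, (29*-2 - -34*-38)=-1350, (-34*-37 - 21*-2)=1300; twice the area = |225| = 225; area = 225/2; answer 225/2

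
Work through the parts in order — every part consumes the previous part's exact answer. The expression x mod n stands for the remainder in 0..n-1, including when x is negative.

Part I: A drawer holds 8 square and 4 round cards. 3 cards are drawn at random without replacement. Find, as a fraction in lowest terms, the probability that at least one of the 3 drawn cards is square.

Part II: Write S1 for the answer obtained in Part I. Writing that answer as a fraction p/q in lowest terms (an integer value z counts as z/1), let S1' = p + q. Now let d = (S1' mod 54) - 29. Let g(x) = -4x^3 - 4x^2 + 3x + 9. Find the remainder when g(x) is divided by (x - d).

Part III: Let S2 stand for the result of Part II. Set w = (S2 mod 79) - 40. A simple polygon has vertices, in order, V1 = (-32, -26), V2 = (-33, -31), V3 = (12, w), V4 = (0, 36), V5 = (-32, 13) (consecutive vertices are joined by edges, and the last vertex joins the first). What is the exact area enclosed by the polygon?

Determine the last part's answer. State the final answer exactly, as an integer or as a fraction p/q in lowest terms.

Part I: total draws C(12,3) = 220; complement C(4,3) = 4; favorable 220 - 4 = 216; P = 54/55; answer 54/55
Part II: S1 = 54/55; threaded value p + q = 109; d = -28; remainder = value at the root: -4*(-28)^3 - 4*(-28)^2 + 3*(-28)^1 + 9 = (87808) + (-3136) + (-84) + (9) = 84597; answer 84597
Part III: S2 = 84597; w = 27; cross terms: (-32*-31 - -33*-26)=134, (-33*27 - 12*-31)=-519, (12*36 - 0*27)=432, (0*13 - -32*36)=1152, (-32*-26 - -32*13)=1248; twice the area = |2447| = 2447; area = 2447/2; answer 2447/2

2447/2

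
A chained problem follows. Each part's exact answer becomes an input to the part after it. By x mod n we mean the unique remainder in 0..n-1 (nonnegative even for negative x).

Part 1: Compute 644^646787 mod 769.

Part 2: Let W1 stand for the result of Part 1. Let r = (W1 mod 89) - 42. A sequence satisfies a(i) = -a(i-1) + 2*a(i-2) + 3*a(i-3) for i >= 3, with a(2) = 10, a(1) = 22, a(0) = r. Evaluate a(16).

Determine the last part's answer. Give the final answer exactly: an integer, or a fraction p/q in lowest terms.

8410

Part 1: squarings mod 769: 644^1=644, 644^2=245, 644^4=43, 644^8=311, 644^16=596, 644^32=707, 644^64=768, 644^128=1, 644^256=1, 644^512=1, 644^1024=1, 644^2048=1, 644^4096=1, 644^8192=1, 644^16384=1, 644^32768=1, 644^65536=1, 644^131072=1, 644^262144=1, 644^524288=1; 644^646787 = 644^1 * 644^2 * 644^128 * 644^512 * 644^1024 * 644^2048 * 644^4096 * 644^16384 * 644^32768 * 644^65536 * 644^524288 = 135 (mod 769); answer 135
Part 2: W1 = 135; r = 4; a(3) = -1*(10) + 2*(22) + 3*(4) = 46; iterating: a(3)=46, a(4)=40, a(5)=82, a(6)=136, a(7)=148, a(8)=370, a(9)=334, a(10)=850, a(11)=928, a(12)=1774, a(13)=2632, a(14)=3700, a(15)=6886, a(16)=8410; answer 8410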